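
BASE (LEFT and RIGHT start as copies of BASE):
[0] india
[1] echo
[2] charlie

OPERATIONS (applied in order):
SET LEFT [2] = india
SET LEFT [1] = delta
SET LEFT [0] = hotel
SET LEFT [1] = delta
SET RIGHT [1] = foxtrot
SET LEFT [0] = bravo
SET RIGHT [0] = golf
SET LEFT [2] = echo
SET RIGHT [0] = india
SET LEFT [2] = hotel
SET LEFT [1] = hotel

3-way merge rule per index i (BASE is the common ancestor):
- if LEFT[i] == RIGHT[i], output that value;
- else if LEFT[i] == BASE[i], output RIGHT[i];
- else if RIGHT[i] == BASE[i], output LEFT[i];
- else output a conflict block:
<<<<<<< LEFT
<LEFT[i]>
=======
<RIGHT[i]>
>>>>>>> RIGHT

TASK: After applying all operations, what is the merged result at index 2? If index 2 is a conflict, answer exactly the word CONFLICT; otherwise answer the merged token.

Answer: hotel

Derivation:
Final LEFT:  [bravo, hotel, hotel]
Final RIGHT: [india, foxtrot, charlie]
i=0: L=bravo, R=india=BASE -> take LEFT -> bravo
i=1: BASE=echo L=hotel R=foxtrot all differ -> CONFLICT
i=2: L=hotel, R=charlie=BASE -> take LEFT -> hotel
Index 2 -> hotel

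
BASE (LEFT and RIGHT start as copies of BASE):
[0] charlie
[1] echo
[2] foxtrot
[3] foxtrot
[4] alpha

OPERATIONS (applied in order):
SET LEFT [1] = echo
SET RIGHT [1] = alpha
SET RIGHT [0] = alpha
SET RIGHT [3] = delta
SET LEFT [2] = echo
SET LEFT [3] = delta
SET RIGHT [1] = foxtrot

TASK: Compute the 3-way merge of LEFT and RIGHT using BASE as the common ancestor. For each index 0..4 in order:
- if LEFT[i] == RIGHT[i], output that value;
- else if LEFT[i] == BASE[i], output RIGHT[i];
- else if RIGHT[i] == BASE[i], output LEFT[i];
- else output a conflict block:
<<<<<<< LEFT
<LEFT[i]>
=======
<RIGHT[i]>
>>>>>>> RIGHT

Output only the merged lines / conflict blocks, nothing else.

Final LEFT:  [charlie, echo, echo, delta, alpha]
Final RIGHT: [alpha, foxtrot, foxtrot, delta, alpha]
i=0: L=charlie=BASE, R=alpha -> take RIGHT -> alpha
i=1: L=echo=BASE, R=foxtrot -> take RIGHT -> foxtrot
i=2: L=echo, R=foxtrot=BASE -> take LEFT -> echo
i=3: L=delta R=delta -> agree -> delta
i=4: L=alpha R=alpha -> agree -> alpha

Answer: alpha
foxtrot
echo
delta
alpha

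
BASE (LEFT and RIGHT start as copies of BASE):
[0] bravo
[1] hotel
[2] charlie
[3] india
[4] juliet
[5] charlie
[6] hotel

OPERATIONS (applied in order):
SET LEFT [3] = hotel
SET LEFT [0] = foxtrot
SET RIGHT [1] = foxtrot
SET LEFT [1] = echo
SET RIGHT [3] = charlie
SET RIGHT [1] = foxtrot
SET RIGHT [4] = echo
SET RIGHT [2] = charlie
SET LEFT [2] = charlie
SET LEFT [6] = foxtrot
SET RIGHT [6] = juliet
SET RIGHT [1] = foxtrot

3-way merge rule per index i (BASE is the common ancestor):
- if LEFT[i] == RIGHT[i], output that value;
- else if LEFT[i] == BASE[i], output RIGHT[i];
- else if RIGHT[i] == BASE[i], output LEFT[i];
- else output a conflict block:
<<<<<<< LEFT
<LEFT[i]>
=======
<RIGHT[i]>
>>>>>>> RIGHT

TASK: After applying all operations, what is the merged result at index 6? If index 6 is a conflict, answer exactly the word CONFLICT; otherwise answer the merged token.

Answer: CONFLICT

Derivation:
Final LEFT:  [foxtrot, echo, charlie, hotel, juliet, charlie, foxtrot]
Final RIGHT: [bravo, foxtrot, charlie, charlie, echo, charlie, juliet]
i=0: L=foxtrot, R=bravo=BASE -> take LEFT -> foxtrot
i=1: BASE=hotel L=echo R=foxtrot all differ -> CONFLICT
i=2: L=charlie R=charlie -> agree -> charlie
i=3: BASE=india L=hotel R=charlie all differ -> CONFLICT
i=4: L=juliet=BASE, R=echo -> take RIGHT -> echo
i=5: L=charlie R=charlie -> agree -> charlie
i=6: BASE=hotel L=foxtrot R=juliet all differ -> CONFLICT
Index 6 -> CONFLICT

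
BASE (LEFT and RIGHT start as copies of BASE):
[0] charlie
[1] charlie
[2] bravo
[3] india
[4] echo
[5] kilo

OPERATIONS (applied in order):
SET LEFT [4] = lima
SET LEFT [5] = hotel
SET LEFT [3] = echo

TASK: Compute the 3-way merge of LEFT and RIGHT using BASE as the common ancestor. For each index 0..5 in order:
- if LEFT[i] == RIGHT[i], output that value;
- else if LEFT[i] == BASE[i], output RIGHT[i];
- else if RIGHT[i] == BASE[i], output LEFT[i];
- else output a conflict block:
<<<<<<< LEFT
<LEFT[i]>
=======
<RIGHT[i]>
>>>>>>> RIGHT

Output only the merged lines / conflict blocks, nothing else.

Answer: charlie
charlie
bravo
echo
lima
hotel

Derivation:
Final LEFT:  [charlie, charlie, bravo, echo, lima, hotel]
Final RIGHT: [charlie, charlie, bravo, india, echo, kilo]
i=0: L=charlie R=charlie -> agree -> charlie
i=1: L=charlie R=charlie -> agree -> charlie
i=2: L=bravo R=bravo -> agree -> bravo
i=3: L=echo, R=india=BASE -> take LEFT -> echo
i=4: L=lima, R=echo=BASE -> take LEFT -> lima
i=5: L=hotel, R=kilo=BASE -> take LEFT -> hotel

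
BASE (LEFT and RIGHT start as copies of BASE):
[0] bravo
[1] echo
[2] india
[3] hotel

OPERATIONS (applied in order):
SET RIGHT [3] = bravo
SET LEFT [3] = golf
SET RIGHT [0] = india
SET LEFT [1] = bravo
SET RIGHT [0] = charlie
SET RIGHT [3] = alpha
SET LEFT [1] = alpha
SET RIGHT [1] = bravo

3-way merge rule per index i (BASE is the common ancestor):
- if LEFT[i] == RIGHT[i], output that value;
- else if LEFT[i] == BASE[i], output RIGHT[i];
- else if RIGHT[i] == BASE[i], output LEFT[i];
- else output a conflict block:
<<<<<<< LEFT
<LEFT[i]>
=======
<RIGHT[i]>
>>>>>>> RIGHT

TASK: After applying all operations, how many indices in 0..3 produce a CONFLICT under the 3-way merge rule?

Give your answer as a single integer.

Answer: 2

Derivation:
Final LEFT:  [bravo, alpha, india, golf]
Final RIGHT: [charlie, bravo, india, alpha]
i=0: L=bravo=BASE, R=charlie -> take RIGHT -> charlie
i=1: BASE=echo L=alpha R=bravo all differ -> CONFLICT
i=2: L=india R=india -> agree -> india
i=3: BASE=hotel L=golf R=alpha all differ -> CONFLICT
Conflict count: 2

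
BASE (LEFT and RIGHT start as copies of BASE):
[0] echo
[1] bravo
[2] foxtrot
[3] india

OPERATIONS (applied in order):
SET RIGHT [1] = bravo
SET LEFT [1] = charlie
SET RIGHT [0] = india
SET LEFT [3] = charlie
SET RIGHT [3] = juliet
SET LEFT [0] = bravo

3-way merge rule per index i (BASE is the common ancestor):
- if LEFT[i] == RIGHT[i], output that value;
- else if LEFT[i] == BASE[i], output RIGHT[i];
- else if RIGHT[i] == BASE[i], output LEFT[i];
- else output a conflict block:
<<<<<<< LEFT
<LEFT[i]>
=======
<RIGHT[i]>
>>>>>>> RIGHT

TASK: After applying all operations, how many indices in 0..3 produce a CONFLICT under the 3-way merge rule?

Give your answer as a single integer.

Final LEFT:  [bravo, charlie, foxtrot, charlie]
Final RIGHT: [india, bravo, foxtrot, juliet]
i=0: BASE=echo L=bravo R=india all differ -> CONFLICT
i=1: L=charlie, R=bravo=BASE -> take LEFT -> charlie
i=2: L=foxtrot R=foxtrot -> agree -> foxtrot
i=3: BASE=india L=charlie R=juliet all differ -> CONFLICT
Conflict count: 2

Answer: 2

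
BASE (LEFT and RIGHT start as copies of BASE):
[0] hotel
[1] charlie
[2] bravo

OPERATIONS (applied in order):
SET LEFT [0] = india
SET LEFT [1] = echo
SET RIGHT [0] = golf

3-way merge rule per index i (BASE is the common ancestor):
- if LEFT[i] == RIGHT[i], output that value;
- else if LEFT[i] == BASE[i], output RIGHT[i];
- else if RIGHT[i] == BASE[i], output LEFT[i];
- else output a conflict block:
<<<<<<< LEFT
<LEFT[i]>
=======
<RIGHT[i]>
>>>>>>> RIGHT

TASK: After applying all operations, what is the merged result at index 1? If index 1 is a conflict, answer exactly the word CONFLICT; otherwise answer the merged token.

Final LEFT:  [india, echo, bravo]
Final RIGHT: [golf, charlie, bravo]
i=0: BASE=hotel L=india R=golf all differ -> CONFLICT
i=1: L=echo, R=charlie=BASE -> take LEFT -> echo
i=2: L=bravo R=bravo -> agree -> bravo
Index 1 -> echo

Answer: echo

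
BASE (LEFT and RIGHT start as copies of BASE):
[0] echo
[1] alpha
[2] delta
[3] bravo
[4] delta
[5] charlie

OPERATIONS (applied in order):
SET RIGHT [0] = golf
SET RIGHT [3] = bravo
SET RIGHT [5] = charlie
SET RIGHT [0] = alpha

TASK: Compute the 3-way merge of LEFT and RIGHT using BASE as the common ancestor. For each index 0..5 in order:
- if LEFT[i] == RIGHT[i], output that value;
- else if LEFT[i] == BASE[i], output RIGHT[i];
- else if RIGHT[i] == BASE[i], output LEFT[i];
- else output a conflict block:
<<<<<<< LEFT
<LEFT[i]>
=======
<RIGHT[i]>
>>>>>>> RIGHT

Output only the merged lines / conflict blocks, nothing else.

Answer: alpha
alpha
delta
bravo
delta
charlie

Derivation:
Final LEFT:  [echo, alpha, delta, bravo, delta, charlie]
Final RIGHT: [alpha, alpha, delta, bravo, delta, charlie]
i=0: L=echo=BASE, R=alpha -> take RIGHT -> alpha
i=1: L=alpha R=alpha -> agree -> alpha
i=2: L=delta R=delta -> agree -> delta
i=3: L=bravo R=bravo -> agree -> bravo
i=4: L=delta R=delta -> agree -> delta
i=5: L=charlie R=charlie -> agree -> charlie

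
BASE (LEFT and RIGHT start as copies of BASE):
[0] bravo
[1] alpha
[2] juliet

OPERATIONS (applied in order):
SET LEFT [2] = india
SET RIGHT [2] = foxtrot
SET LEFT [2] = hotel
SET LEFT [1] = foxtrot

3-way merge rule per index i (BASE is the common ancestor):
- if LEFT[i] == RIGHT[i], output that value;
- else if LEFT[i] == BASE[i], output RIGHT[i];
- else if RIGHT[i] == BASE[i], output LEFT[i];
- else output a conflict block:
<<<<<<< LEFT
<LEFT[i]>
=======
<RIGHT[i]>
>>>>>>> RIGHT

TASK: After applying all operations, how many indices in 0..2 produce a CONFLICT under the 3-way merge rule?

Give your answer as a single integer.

Answer: 1

Derivation:
Final LEFT:  [bravo, foxtrot, hotel]
Final RIGHT: [bravo, alpha, foxtrot]
i=0: L=bravo R=bravo -> agree -> bravo
i=1: L=foxtrot, R=alpha=BASE -> take LEFT -> foxtrot
i=2: BASE=juliet L=hotel R=foxtrot all differ -> CONFLICT
Conflict count: 1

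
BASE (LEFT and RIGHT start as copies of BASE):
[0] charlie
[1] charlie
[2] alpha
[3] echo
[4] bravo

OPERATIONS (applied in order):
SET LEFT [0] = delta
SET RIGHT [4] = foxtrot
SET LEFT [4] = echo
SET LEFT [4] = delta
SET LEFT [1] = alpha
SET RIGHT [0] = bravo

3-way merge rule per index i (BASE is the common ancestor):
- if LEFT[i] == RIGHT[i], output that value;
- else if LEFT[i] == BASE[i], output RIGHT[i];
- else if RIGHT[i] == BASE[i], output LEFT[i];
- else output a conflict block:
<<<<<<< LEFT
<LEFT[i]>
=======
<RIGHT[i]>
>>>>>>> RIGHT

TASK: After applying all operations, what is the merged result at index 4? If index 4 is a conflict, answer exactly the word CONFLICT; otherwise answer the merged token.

Final LEFT:  [delta, alpha, alpha, echo, delta]
Final RIGHT: [bravo, charlie, alpha, echo, foxtrot]
i=0: BASE=charlie L=delta R=bravo all differ -> CONFLICT
i=1: L=alpha, R=charlie=BASE -> take LEFT -> alpha
i=2: L=alpha R=alpha -> agree -> alpha
i=3: L=echo R=echo -> agree -> echo
i=4: BASE=bravo L=delta R=foxtrot all differ -> CONFLICT
Index 4 -> CONFLICT

Answer: CONFLICT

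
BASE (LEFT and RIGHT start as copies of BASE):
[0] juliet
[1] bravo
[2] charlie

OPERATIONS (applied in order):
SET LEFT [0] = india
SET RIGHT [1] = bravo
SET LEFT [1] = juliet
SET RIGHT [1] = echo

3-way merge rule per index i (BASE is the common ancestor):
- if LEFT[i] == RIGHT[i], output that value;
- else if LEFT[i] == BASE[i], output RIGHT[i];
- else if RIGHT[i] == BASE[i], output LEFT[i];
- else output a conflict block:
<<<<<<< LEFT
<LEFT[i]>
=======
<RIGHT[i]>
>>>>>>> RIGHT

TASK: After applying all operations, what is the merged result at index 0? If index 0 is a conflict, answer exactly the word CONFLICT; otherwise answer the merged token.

Answer: india

Derivation:
Final LEFT:  [india, juliet, charlie]
Final RIGHT: [juliet, echo, charlie]
i=0: L=india, R=juliet=BASE -> take LEFT -> india
i=1: BASE=bravo L=juliet R=echo all differ -> CONFLICT
i=2: L=charlie R=charlie -> agree -> charlie
Index 0 -> india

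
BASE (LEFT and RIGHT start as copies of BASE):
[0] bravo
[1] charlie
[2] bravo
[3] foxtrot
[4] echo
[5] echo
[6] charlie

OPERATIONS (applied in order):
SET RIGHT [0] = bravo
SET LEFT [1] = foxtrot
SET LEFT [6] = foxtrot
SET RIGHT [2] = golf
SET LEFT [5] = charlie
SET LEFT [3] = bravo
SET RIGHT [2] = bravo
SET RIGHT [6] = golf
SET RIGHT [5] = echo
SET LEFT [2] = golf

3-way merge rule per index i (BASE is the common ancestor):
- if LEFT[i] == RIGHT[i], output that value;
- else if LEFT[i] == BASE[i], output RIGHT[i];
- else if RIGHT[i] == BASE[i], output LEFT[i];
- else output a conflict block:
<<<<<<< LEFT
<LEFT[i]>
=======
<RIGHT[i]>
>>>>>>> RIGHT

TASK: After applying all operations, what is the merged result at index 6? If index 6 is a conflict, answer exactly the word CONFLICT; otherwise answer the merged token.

Final LEFT:  [bravo, foxtrot, golf, bravo, echo, charlie, foxtrot]
Final RIGHT: [bravo, charlie, bravo, foxtrot, echo, echo, golf]
i=0: L=bravo R=bravo -> agree -> bravo
i=1: L=foxtrot, R=charlie=BASE -> take LEFT -> foxtrot
i=2: L=golf, R=bravo=BASE -> take LEFT -> golf
i=3: L=bravo, R=foxtrot=BASE -> take LEFT -> bravo
i=4: L=echo R=echo -> agree -> echo
i=5: L=charlie, R=echo=BASE -> take LEFT -> charlie
i=6: BASE=charlie L=foxtrot R=golf all differ -> CONFLICT
Index 6 -> CONFLICT

Answer: CONFLICT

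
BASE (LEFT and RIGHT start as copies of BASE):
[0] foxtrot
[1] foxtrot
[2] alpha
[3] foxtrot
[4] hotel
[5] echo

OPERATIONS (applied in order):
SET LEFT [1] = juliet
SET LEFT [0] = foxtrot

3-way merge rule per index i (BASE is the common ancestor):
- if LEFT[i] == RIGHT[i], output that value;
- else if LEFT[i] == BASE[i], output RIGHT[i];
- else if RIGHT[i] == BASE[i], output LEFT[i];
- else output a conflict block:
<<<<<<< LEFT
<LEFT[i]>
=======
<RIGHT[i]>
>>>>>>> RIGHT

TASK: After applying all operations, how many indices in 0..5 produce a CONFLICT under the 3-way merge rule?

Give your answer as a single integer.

Answer: 0

Derivation:
Final LEFT:  [foxtrot, juliet, alpha, foxtrot, hotel, echo]
Final RIGHT: [foxtrot, foxtrot, alpha, foxtrot, hotel, echo]
i=0: L=foxtrot R=foxtrot -> agree -> foxtrot
i=1: L=juliet, R=foxtrot=BASE -> take LEFT -> juliet
i=2: L=alpha R=alpha -> agree -> alpha
i=3: L=foxtrot R=foxtrot -> agree -> foxtrot
i=4: L=hotel R=hotel -> agree -> hotel
i=5: L=echo R=echo -> agree -> echo
Conflict count: 0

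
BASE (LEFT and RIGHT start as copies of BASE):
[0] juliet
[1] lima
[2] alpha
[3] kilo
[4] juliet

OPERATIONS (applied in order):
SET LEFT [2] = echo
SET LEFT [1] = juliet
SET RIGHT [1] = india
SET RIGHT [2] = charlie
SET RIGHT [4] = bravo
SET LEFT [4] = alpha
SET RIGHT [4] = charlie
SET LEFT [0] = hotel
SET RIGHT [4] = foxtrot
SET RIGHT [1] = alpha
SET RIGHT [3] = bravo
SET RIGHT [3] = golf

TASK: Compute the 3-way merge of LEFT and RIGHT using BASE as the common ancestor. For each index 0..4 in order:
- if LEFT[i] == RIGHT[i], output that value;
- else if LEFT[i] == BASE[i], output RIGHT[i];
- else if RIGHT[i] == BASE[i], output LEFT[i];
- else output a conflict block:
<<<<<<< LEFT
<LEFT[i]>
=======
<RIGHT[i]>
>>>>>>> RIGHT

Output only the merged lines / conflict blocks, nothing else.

Answer: hotel
<<<<<<< LEFT
juliet
=======
alpha
>>>>>>> RIGHT
<<<<<<< LEFT
echo
=======
charlie
>>>>>>> RIGHT
golf
<<<<<<< LEFT
alpha
=======
foxtrot
>>>>>>> RIGHT

Derivation:
Final LEFT:  [hotel, juliet, echo, kilo, alpha]
Final RIGHT: [juliet, alpha, charlie, golf, foxtrot]
i=0: L=hotel, R=juliet=BASE -> take LEFT -> hotel
i=1: BASE=lima L=juliet R=alpha all differ -> CONFLICT
i=2: BASE=alpha L=echo R=charlie all differ -> CONFLICT
i=3: L=kilo=BASE, R=golf -> take RIGHT -> golf
i=4: BASE=juliet L=alpha R=foxtrot all differ -> CONFLICT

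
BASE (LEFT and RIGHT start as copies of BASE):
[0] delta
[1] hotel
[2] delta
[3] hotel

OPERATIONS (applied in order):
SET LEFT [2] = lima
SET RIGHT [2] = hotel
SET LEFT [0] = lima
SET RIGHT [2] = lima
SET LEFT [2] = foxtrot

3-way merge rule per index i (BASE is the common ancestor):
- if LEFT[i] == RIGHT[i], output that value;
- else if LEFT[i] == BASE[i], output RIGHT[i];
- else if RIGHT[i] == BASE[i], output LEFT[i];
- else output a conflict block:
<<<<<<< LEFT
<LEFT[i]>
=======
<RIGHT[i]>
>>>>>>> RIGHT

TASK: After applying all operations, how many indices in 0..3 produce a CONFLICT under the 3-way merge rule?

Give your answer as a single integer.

Final LEFT:  [lima, hotel, foxtrot, hotel]
Final RIGHT: [delta, hotel, lima, hotel]
i=0: L=lima, R=delta=BASE -> take LEFT -> lima
i=1: L=hotel R=hotel -> agree -> hotel
i=2: BASE=delta L=foxtrot R=lima all differ -> CONFLICT
i=3: L=hotel R=hotel -> agree -> hotel
Conflict count: 1

Answer: 1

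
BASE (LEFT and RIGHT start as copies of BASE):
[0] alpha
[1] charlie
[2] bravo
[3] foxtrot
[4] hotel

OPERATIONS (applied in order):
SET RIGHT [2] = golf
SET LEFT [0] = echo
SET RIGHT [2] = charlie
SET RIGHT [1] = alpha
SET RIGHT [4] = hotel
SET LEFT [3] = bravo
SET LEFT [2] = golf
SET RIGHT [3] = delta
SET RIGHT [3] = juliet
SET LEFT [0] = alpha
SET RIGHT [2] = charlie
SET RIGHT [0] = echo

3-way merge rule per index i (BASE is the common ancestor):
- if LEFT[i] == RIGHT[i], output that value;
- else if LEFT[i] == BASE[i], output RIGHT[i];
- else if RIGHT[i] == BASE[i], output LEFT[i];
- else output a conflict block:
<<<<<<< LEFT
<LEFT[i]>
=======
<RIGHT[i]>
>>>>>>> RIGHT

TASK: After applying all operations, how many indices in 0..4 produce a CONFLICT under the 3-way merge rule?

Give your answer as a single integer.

Final LEFT:  [alpha, charlie, golf, bravo, hotel]
Final RIGHT: [echo, alpha, charlie, juliet, hotel]
i=0: L=alpha=BASE, R=echo -> take RIGHT -> echo
i=1: L=charlie=BASE, R=alpha -> take RIGHT -> alpha
i=2: BASE=bravo L=golf R=charlie all differ -> CONFLICT
i=3: BASE=foxtrot L=bravo R=juliet all differ -> CONFLICT
i=4: L=hotel R=hotel -> agree -> hotel
Conflict count: 2

Answer: 2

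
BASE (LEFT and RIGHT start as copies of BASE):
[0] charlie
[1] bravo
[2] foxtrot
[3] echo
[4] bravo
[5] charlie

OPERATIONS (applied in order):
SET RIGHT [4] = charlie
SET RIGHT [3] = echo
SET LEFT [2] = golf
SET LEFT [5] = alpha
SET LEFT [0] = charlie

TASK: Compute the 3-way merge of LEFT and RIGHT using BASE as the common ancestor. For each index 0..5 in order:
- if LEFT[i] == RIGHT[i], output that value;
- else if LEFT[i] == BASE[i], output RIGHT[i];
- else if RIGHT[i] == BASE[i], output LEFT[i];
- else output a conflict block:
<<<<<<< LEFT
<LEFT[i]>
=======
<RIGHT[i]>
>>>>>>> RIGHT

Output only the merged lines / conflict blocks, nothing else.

Answer: charlie
bravo
golf
echo
charlie
alpha

Derivation:
Final LEFT:  [charlie, bravo, golf, echo, bravo, alpha]
Final RIGHT: [charlie, bravo, foxtrot, echo, charlie, charlie]
i=0: L=charlie R=charlie -> agree -> charlie
i=1: L=bravo R=bravo -> agree -> bravo
i=2: L=golf, R=foxtrot=BASE -> take LEFT -> golf
i=3: L=echo R=echo -> agree -> echo
i=4: L=bravo=BASE, R=charlie -> take RIGHT -> charlie
i=5: L=alpha, R=charlie=BASE -> take LEFT -> alpha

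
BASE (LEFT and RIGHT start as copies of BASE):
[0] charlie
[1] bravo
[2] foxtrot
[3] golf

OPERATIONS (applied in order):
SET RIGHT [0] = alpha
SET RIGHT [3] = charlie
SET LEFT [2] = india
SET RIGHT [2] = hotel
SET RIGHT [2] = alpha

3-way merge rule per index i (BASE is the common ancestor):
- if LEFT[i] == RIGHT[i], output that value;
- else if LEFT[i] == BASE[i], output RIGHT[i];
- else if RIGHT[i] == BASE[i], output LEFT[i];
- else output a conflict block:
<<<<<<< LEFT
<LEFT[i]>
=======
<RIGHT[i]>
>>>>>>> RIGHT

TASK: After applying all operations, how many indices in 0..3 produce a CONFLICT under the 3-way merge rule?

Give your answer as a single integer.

Final LEFT:  [charlie, bravo, india, golf]
Final RIGHT: [alpha, bravo, alpha, charlie]
i=0: L=charlie=BASE, R=alpha -> take RIGHT -> alpha
i=1: L=bravo R=bravo -> agree -> bravo
i=2: BASE=foxtrot L=india R=alpha all differ -> CONFLICT
i=3: L=golf=BASE, R=charlie -> take RIGHT -> charlie
Conflict count: 1

Answer: 1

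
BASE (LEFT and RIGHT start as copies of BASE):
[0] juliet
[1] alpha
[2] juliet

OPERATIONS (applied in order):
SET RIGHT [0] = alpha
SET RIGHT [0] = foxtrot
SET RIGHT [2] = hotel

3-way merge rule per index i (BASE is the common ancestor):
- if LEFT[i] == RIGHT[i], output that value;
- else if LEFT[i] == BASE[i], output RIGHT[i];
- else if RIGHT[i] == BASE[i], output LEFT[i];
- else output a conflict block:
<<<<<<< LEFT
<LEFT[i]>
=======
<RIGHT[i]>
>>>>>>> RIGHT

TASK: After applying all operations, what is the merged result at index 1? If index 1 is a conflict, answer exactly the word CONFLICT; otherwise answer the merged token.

Final LEFT:  [juliet, alpha, juliet]
Final RIGHT: [foxtrot, alpha, hotel]
i=0: L=juliet=BASE, R=foxtrot -> take RIGHT -> foxtrot
i=1: L=alpha R=alpha -> agree -> alpha
i=2: L=juliet=BASE, R=hotel -> take RIGHT -> hotel
Index 1 -> alpha

Answer: alpha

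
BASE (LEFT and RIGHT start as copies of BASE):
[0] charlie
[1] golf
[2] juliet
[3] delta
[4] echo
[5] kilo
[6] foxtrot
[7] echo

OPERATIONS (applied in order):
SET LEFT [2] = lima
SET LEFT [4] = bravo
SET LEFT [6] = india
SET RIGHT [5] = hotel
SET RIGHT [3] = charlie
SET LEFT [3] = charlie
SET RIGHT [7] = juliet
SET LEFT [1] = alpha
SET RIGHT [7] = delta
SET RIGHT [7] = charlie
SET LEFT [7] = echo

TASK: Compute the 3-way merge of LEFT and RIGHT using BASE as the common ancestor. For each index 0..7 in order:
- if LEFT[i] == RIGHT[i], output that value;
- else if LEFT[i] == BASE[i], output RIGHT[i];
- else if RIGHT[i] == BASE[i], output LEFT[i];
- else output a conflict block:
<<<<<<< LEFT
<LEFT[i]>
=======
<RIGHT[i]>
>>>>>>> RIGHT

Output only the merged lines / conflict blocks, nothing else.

Answer: charlie
alpha
lima
charlie
bravo
hotel
india
charlie

Derivation:
Final LEFT:  [charlie, alpha, lima, charlie, bravo, kilo, india, echo]
Final RIGHT: [charlie, golf, juliet, charlie, echo, hotel, foxtrot, charlie]
i=0: L=charlie R=charlie -> agree -> charlie
i=1: L=alpha, R=golf=BASE -> take LEFT -> alpha
i=2: L=lima, R=juliet=BASE -> take LEFT -> lima
i=3: L=charlie R=charlie -> agree -> charlie
i=4: L=bravo, R=echo=BASE -> take LEFT -> bravo
i=5: L=kilo=BASE, R=hotel -> take RIGHT -> hotel
i=6: L=india, R=foxtrot=BASE -> take LEFT -> india
i=7: L=echo=BASE, R=charlie -> take RIGHT -> charlie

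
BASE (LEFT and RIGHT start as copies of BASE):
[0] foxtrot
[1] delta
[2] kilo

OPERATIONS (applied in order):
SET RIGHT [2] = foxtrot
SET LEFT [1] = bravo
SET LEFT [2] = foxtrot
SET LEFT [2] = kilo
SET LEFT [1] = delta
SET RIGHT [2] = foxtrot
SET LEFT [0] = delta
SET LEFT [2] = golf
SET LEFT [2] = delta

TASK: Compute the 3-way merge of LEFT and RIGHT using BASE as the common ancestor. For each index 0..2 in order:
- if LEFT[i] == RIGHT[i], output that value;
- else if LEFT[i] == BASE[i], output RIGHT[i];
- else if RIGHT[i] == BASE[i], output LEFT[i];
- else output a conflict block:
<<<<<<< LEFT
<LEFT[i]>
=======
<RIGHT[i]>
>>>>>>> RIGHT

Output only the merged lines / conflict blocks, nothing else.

Answer: delta
delta
<<<<<<< LEFT
delta
=======
foxtrot
>>>>>>> RIGHT

Derivation:
Final LEFT:  [delta, delta, delta]
Final RIGHT: [foxtrot, delta, foxtrot]
i=0: L=delta, R=foxtrot=BASE -> take LEFT -> delta
i=1: L=delta R=delta -> agree -> delta
i=2: BASE=kilo L=delta R=foxtrot all differ -> CONFLICT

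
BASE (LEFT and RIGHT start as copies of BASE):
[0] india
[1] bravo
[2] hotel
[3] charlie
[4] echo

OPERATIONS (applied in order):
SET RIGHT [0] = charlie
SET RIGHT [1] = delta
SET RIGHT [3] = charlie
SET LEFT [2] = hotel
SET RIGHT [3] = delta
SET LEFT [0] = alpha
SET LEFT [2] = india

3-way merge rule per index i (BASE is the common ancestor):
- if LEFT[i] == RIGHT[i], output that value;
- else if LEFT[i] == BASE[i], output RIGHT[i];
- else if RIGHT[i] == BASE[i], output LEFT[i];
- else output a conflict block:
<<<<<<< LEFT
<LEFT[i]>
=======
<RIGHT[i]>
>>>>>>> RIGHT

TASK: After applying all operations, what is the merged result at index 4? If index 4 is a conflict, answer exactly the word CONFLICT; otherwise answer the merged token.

Final LEFT:  [alpha, bravo, india, charlie, echo]
Final RIGHT: [charlie, delta, hotel, delta, echo]
i=0: BASE=india L=alpha R=charlie all differ -> CONFLICT
i=1: L=bravo=BASE, R=delta -> take RIGHT -> delta
i=2: L=india, R=hotel=BASE -> take LEFT -> india
i=3: L=charlie=BASE, R=delta -> take RIGHT -> delta
i=4: L=echo R=echo -> agree -> echo
Index 4 -> echo

Answer: echo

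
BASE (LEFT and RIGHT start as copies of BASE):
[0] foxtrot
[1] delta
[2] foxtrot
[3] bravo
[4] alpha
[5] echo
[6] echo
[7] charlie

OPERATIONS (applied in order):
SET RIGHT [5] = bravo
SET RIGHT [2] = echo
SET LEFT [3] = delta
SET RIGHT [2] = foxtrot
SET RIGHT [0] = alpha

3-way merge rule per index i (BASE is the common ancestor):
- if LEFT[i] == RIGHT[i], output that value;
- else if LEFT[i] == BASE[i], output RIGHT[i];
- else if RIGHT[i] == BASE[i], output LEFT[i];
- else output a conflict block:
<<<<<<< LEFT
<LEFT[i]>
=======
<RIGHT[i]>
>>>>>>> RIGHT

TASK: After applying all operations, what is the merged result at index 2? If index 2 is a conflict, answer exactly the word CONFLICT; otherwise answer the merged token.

Answer: foxtrot

Derivation:
Final LEFT:  [foxtrot, delta, foxtrot, delta, alpha, echo, echo, charlie]
Final RIGHT: [alpha, delta, foxtrot, bravo, alpha, bravo, echo, charlie]
i=0: L=foxtrot=BASE, R=alpha -> take RIGHT -> alpha
i=1: L=delta R=delta -> agree -> delta
i=2: L=foxtrot R=foxtrot -> agree -> foxtrot
i=3: L=delta, R=bravo=BASE -> take LEFT -> delta
i=4: L=alpha R=alpha -> agree -> alpha
i=5: L=echo=BASE, R=bravo -> take RIGHT -> bravo
i=6: L=echo R=echo -> agree -> echo
i=7: L=charlie R=charlie -> agree -> charlie
Index 2 -> foxtrot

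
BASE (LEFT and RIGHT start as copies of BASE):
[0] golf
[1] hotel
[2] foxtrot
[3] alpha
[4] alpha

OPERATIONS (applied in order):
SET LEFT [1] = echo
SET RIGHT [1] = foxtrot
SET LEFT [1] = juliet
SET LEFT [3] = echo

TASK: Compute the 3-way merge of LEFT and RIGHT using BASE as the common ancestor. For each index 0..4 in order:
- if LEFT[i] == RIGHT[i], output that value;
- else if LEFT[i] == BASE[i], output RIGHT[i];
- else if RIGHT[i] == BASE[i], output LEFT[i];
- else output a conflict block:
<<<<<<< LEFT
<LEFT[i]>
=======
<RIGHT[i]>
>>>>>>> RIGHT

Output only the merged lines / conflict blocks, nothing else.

Answer: golf
<<<<<<< LEFT
juliet
=======
foxtrot
>>>>>>> RIGHT
foxtrot
echo
alpha

Derivation:
Final LEFT:  [golf, juliet, foxtrot, echo, alpha]
Final RIGHT: [golf, foxtrot, foxtrot, alpha, alpha]
i=0: L=golf R=golf -> agree -> golf
i=1: BASE=hotel L=juliet R=foxtrot all differ -> CONFLICT
i=2: L=foxtrot R=foxtrot -> agree -> foxtrot
i=3: L=echo, R=alpha=BASE -> take LEFT -> echo
i=4: L=alpha R=alpha -> agree -> alpha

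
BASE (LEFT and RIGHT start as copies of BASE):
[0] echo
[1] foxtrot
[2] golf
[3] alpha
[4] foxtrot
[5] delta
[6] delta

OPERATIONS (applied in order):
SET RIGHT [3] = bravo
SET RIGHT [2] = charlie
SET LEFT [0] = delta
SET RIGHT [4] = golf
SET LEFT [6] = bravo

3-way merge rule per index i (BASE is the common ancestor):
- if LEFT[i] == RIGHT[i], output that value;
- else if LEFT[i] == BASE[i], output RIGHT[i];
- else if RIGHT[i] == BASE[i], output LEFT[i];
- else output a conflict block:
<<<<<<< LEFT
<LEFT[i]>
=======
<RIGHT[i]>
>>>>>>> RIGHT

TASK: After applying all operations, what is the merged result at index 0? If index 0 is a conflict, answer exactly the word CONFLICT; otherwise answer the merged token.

Answer: delta

Derivation:
Final LEFT:  [delta, foxtrot, golf, alpha, foxtrot, delta, bravo]
Final RIGHT: [echo, foxtrot, charlie, bravo, golf, delta, delta]
i=0: L=delta, R=echo=BASE -> take LEFT -> delta
i=1: L=foxtrot R=foxtrot -> agree -> foxtrot
i=2: L=golf=BASE, R=charlie -> take RIGHT -> charlie
i=3: L=alpha=BASE, R=bravo -> take RIGHT -> bravo
i=4: L=foxtrot=BASE, R=golf -> take RIGHT -> golf
i=5: L=delta R=delta -> agree -> delta
i=6: L=bravo, R=delta=BASE -> take LEFT -> bravo
Index 0 -> delta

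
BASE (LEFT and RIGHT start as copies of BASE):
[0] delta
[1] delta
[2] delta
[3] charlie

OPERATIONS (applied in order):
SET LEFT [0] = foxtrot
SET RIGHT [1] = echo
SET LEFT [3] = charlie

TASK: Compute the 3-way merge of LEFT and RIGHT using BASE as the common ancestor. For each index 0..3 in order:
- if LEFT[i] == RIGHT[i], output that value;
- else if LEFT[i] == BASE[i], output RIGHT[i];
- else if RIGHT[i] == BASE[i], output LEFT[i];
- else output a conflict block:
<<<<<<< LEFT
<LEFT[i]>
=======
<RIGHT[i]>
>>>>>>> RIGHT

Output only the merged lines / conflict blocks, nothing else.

Final LEFT:  [foxtrot, delta, delta, charlie]
Final RIGHT: [delta, echo, delta, charlie]
i=0: L=foxtrot, R=delta=BASE -> take LEFT -> foxtrot
i=1: L=delta=BASE, R=echo -> take RIGHT -> echo
i=2: L=delta R=delta -> agree -> delta
i=3: L=charlie R=charlie -> agree -> charlie

Answer: foxtrot
echo
delta
charlie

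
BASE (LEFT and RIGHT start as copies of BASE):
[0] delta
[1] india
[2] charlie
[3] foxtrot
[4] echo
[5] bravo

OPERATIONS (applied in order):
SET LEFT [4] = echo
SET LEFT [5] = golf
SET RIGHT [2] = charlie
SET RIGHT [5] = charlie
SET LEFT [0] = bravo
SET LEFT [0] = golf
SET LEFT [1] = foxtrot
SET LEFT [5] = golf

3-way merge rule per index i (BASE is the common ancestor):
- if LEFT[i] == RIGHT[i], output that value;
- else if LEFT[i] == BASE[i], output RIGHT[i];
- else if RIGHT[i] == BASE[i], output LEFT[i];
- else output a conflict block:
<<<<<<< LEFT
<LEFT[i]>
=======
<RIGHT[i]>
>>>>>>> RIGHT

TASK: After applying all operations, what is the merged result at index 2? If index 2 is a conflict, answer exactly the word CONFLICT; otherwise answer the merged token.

Final LEFT:  [golf, foxtrot, charlie, foxtrot, echo, golf]
Final RIGHT: [delta, india, charlie, foxtrot, echo, charlie]
i=0: L=golf, R=delta=BASE -> take LEFT -> golf
i=1: L=foxtrot, R=india=BASE -> take LEFT -> foxtrot
i=2: L=charlie R=charlie -> agree -> charlie
i=3: L=foxtrot R=foxtrot -> agree -> foxtrot
i=4: L=echo R=echo -> agree -> echo
i=5: BASE=bravo L=golf R=charlie all differ -> CONFLICT
Index 2 -> charlie

Answer: charlie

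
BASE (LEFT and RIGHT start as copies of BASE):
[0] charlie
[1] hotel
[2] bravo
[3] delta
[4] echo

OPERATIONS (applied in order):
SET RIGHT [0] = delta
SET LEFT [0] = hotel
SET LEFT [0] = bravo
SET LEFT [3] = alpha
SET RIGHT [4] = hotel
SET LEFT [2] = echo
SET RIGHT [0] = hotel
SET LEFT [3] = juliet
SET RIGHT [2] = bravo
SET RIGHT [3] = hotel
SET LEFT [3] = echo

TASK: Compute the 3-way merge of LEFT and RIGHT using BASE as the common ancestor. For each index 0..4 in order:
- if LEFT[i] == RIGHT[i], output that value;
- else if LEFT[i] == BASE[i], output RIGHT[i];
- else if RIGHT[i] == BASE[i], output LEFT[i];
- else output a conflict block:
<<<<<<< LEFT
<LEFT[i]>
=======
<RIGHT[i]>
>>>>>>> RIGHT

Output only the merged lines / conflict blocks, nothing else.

Answer: <<<<<<< LEFT
bravo
=======
hotel
>>>>>>> RIGHT
hotel
echo
<<<<<<< LEFT
echo
=======
hotel
>>>>>>> RIGHT
hotel

Derivation:
Final LEFT:  [bravo, hotel, echo, echo, echo]
Final RIGHT: [hotel, hotel, bravo, hotel, hotel]
i=0: BASE=charlie L=bravo R=hotel all differ -> CONFLICT
i=1: L=hotel R=hotel -> agree -> hotel
i=2: L=echo, R=bravo=BASE -> take LEFT -> echo
i=3: BASE=delta L=echo R=hotel all differ -> CONFLICT
i=4: L=echo=BASE, R=hotel -> take RIGHT -> hotel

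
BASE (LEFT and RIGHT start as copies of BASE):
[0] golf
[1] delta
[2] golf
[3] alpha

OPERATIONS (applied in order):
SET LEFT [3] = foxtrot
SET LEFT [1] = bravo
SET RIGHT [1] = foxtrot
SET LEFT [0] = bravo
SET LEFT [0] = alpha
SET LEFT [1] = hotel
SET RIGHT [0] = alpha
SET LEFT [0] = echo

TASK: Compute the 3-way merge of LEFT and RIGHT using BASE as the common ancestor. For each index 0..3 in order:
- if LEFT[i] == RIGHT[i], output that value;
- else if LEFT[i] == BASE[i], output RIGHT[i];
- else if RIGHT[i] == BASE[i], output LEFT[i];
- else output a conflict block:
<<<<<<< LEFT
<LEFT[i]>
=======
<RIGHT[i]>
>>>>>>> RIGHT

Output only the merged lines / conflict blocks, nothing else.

Final LEFT:  [echo, hotel, golf, foxtrot]
Final RIGHT: [alpha, foxtrot, golf, alpha]
i=0: BASE=golf L=echo R=alpha all differ -> CONFLICT
i=1: BASE=delta L=hotel R=foxtrot all differ -> CONFLICT
i=2: L=golf R=golf -> agree -> golf
i=3: L=foxtrot, R=alpha=BASE -> take LEFT -> foxtrot

Answer: <<<<<<< LEFT
echo
=======
alpha
>>>>>>> RIGHT
<<<<<<< LEFT
hotel
=======
foxtrot
>>>>>>> RIGHT
golf
foxtrot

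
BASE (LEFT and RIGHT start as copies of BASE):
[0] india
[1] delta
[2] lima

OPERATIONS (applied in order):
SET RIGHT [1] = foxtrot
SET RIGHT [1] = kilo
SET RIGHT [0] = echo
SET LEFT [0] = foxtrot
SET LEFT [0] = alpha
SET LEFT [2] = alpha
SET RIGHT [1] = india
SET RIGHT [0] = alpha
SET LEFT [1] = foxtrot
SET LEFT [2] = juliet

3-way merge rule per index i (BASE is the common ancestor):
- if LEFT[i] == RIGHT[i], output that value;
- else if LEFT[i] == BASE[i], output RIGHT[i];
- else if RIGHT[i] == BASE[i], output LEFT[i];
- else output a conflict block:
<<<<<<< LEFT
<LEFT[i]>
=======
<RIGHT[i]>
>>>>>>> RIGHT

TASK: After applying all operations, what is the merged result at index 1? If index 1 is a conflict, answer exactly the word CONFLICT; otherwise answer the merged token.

Answer: CONFLICT

Derivation:
Final LEFT:  [alpha, foxtrot, juliet]
Final RIGHT: [alpha, india, lima]
i=0: L=alpha R=alpha -> agree -> alpha
i=1: BASE=delta L=foxtrot R=india all differ -> CONFLICT
i=2: L=juliet, R=lima=BASE -> take LEFT -> juliet
Index 1 -> CONFLICT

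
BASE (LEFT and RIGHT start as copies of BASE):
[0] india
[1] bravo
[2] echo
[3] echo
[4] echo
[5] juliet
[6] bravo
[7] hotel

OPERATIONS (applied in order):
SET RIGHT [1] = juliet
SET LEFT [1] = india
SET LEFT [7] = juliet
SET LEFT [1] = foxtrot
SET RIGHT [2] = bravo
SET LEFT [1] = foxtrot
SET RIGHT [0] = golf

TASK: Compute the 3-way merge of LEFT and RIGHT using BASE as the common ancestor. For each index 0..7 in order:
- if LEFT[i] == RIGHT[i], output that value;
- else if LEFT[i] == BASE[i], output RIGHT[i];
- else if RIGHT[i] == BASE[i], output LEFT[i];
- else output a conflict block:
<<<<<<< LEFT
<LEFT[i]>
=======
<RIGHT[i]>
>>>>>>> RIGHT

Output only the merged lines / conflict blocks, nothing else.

Answer: golf
<<<<<<< LEFT
foxtrot
=======
juliet
>>>>>>> RIGHT
bravo
echo
echo
juliet
bravo
juliet

Derivation:
Final LEFT:  [india, foxtrot, echo, echo, echo, juliet, bravo, juliet]
Final RIGHT: [golf, juliet, bravo, echo, echo, juliet, bravo, hotel]
i=0: L=india=BASE, R=golf -> take RIGHT -> golf
i=1: BASE=bravo L=foxtrot R=juliet all differ -> CONFLICT
i=2: L=echo=BASE, R=bravo -> take RIGHT -> bravo
i=3: L=echo R=echo -> agree -> echo
i=4: L=echo R=echo -> agree -> echo
i=5: L=juliet R=juliet -> agree -> juliet
i=6: L=bravo R=bravo -> agree -> bravo
i=7: L=juliet, R=hotel=BASE -> take LEFT -> juliet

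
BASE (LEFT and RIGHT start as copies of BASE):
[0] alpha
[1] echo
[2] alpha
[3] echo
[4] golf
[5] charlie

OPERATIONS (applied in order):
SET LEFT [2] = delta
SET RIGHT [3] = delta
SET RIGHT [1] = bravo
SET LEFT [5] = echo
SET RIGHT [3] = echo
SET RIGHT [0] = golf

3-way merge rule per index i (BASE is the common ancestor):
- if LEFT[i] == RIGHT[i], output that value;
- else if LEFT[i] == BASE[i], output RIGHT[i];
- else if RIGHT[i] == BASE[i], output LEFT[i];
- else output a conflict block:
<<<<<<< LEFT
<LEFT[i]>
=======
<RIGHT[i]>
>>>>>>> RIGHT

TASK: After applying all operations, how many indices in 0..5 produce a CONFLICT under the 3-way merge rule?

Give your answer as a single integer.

Answer: 0

Derivation:
Final LEFT:  [alpha, echo, delta, echo, golf, echo]
Final RIGHT: [golf, bravo, alpha, echo, golf, charlie]
i=0: L=alpha=BASE, R=golf -> take RIGHT -> golf
i=1: L=echo=BASE, R=bravo -> take RIGHT -> bravo
i=2: L=delta, R=alpha=BASE -> take LEFT -> delta
i=3: L=echo R=echo -> agree -> echo
i=4: L=golf R=golf -> agree -> golf
i=5: L=echo, R=charlie=BASE -> take LEFT -> echo
Conflict count: 0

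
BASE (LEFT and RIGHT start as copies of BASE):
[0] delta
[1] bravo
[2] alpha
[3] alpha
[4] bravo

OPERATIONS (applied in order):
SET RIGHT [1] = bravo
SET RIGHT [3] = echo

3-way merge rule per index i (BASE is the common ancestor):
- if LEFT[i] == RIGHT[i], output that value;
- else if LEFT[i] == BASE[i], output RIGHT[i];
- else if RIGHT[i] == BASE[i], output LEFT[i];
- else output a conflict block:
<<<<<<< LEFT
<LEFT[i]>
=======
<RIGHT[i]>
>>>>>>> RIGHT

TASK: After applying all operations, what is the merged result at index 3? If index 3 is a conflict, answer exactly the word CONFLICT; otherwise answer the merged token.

Answer: echo

Derivation:
Final LEFT:  [delta, bravo, alpha, alpha, bravo]
Final RIGHT: [delta, bravo, alpha, echo, bravo]
i=0: L=delta R=delta -> agree -> delta
i=1: L=bravo R=bravo -> agree -> bravo
i=2: L=alpha R=alpha -> agree -> alpha
i=3: L=alpha=BASE, R=echo -> take RIGHT -> echo
i=4: L=bravo R=bravo -> agree -> bravo
Index 3 -> echo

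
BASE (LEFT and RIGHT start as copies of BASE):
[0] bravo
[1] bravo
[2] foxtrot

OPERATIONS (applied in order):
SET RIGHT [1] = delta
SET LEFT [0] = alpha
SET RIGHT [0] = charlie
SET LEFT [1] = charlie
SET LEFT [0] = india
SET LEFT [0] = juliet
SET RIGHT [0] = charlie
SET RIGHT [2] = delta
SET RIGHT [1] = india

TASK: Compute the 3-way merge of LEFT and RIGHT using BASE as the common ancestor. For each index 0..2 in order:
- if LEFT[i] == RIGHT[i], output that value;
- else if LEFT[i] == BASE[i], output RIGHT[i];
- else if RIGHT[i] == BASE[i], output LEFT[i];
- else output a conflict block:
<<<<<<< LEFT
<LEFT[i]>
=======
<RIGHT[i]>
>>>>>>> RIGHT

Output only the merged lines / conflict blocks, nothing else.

Final LEFT:  [juliet, charlie, foxtrot]
Final RIGHT: [charlie, india, delta]
i=0: BASE=bravo L=juliet R=charlie all differ -> CONFLICT
i=1: BASE=bravo L=charlie R=india all differ -> CONFLICT
i=2: L=foxtrot=BASE, R=delta -> take RIGHT -> delta

Answer: <<<<<<< LEFT
juliet
=======
charlie
>>>>>>> RIGHT
<<<<<<< LEFT
charlie
=======
india
>>>>>>> RIGHT
delta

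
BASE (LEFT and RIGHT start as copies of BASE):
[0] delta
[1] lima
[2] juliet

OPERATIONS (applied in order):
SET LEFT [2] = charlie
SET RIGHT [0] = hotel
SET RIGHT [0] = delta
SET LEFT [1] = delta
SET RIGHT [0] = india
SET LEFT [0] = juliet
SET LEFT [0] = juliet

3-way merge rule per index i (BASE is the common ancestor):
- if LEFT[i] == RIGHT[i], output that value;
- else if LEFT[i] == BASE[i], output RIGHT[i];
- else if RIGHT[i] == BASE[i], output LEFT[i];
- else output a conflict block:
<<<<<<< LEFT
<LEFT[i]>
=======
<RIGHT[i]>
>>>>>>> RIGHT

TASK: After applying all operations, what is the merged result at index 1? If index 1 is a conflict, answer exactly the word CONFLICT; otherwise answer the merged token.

Answer: delta

Derivation:
Final LEFT:  [juliet, delta, charlie]
Final RIGHT: [india, lima, juliet]
i=0: BASE=delta L=juliet R=india all differ -> CONFLICT
i=1: L=delta, R=lima=BASE -> take LEFT -> delta
i=2: L=charlie, R=juliet=BASE -> take LEFT -> charlie
Index 1 -> delta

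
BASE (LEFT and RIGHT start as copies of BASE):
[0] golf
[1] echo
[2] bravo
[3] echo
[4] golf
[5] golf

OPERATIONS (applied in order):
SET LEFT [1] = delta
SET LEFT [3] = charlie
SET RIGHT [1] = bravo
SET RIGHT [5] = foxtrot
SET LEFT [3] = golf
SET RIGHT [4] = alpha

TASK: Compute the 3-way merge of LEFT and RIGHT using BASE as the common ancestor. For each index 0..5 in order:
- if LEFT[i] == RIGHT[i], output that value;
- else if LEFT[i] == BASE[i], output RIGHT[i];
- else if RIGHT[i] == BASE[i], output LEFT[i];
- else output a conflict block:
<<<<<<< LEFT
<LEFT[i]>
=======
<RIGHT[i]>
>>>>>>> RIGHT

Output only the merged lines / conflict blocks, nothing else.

Answer: golf
<<<<<<< LEFT
delta
=======
bravo
>>>>>>> RIGHT
bravo
golf
alpha
foxtrot

Derivation:
Final LEFT:  [golf, delta, bravo, golf, golf, golf]
Final RIGHT: [golf, bravo, bravo, echo, alpha, foxtrot]
i=0: L=golf R=golf -> agree -> golf
i=1: BASE=echo L=delta R=bravo all differ -> CONFLICT
i=2: L=bravo R=bravo -> agree -> bravo
i=3: L=golf, R=echo=BASE -> take LEFT -> golf
i=4: L=golf=BASE, R=alpha -> take RIGHT -> alpha
i=5: L=golf=BASE, R=foxtrot -> take RIGHT -> foxtrot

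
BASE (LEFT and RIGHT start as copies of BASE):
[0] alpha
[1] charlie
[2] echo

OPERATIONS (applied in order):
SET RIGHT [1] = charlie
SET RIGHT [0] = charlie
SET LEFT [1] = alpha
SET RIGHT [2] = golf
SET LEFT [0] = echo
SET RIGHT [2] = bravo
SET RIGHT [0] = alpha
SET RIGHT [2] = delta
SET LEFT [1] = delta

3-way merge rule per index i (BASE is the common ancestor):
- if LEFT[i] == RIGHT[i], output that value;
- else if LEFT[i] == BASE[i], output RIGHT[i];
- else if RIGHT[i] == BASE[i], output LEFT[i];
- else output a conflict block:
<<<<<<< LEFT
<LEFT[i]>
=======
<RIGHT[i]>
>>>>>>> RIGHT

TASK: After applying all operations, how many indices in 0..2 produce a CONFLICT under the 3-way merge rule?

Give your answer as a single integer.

Final LEFT:  [echo, delta, echo]
Final RIGHT: [alpha, charlie, delta]
i=0: L=echo, R=alpha=BASE -> take LEFT -> echo
i=1: L=delta, R=charlie=BASE -> take LEFT -> delta
i=2: L=echo=BASE, R=delta -> take RIGHT -> delta
Conflict count: 0

Answer: 0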